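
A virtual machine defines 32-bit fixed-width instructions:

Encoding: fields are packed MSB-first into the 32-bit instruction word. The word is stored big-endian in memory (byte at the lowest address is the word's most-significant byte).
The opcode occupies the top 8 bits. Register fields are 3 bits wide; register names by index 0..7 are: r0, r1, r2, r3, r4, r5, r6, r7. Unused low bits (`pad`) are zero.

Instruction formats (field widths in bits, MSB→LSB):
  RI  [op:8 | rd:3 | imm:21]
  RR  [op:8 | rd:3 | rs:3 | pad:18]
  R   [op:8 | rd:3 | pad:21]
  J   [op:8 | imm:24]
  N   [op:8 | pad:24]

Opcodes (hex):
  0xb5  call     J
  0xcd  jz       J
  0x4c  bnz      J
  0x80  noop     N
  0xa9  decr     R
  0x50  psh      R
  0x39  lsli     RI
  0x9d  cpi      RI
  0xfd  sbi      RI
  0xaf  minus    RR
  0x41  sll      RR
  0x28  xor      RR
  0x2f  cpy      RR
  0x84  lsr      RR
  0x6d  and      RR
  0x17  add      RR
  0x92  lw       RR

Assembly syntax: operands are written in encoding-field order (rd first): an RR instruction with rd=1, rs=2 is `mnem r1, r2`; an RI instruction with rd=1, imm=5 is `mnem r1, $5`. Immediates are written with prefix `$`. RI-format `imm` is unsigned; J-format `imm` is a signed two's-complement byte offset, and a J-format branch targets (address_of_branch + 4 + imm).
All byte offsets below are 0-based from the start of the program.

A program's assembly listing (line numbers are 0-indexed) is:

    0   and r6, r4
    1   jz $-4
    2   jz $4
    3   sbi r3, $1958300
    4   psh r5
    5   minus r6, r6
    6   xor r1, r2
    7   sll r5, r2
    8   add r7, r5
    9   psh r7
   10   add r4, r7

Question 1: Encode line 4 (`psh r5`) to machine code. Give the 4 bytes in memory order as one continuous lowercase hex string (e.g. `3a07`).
50a00000

L4: psh op=0x50:8|rd=5:3|pad=0:21 ⇒ 0x50a00000 ⇒ big 50 a0 00 00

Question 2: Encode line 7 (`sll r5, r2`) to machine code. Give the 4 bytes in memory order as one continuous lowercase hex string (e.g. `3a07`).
line 7 (sll): pack op=0x41:8|rd=5:3|rs=2:3|pad=0:18 = 0x41a80000; big→ 41 a8 00 00

41a80000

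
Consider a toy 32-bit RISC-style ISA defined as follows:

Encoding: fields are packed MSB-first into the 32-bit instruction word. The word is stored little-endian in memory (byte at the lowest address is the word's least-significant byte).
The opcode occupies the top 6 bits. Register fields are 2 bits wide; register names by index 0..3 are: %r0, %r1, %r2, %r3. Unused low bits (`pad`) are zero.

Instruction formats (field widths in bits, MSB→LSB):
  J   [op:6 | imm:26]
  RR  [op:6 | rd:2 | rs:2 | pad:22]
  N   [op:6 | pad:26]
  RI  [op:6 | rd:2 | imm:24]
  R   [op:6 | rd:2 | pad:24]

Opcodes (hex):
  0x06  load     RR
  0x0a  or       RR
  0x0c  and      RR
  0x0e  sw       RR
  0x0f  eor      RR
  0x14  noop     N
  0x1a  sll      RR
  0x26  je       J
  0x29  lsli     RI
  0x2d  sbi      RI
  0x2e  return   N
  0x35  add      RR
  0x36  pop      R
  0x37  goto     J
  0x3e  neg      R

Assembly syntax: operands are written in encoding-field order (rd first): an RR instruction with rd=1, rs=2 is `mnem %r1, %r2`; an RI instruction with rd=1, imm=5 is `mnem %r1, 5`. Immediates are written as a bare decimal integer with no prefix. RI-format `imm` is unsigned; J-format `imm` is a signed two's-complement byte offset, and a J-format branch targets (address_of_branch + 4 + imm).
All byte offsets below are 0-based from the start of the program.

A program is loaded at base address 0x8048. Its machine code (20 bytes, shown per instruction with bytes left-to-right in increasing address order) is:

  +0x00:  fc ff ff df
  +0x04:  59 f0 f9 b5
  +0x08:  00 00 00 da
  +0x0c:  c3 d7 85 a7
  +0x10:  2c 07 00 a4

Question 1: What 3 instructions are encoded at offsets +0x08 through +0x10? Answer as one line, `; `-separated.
pop %r2; lsli %r3, 8771523; lsli %r0, 1836

[08] 00 00 00 da → 0xda000000
  top 6b → 0x36 → pop [R]
  rd@[25:24]=0x2 ⇒ %r2
[0c] c3 d7 85 a7 → 0xa785d7c3
  top 6b → 0x29 → lsli [RI]
  rd@[25:24]=0x3 ⇒ %r3
  imm@[23:0]=0x85d7c3 ⇒ 8771523
[10] 2c 07 00 a4 → 0xa400072c
  top 6b → 0x29 → lsli [RI]
  rd@[25:24]=0x0 ⇒ %r0
  imm@[23:0]=0x72c ⇒ 1836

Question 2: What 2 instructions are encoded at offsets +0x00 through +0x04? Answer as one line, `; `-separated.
+0x00: fc ff ff df ⇒ word 0xdffffffc (little)
  top 6b → 0x37 → goto [J]
  imm: (w>>0)&0x3ffffff=0x3fffffc (s26→-4) → -4
+0x04: 59 f0 f9 b5 ⇒ word 0xb5f9f059 (little)
  top 6b → 0x2d → sbi [RI]
  rd: (w>>24)&0x3=0x1 → %r1
  imm: (w>>0)&0xffffff=0xf9f059 → 16379993

goto -4; sbi %r1, 16379993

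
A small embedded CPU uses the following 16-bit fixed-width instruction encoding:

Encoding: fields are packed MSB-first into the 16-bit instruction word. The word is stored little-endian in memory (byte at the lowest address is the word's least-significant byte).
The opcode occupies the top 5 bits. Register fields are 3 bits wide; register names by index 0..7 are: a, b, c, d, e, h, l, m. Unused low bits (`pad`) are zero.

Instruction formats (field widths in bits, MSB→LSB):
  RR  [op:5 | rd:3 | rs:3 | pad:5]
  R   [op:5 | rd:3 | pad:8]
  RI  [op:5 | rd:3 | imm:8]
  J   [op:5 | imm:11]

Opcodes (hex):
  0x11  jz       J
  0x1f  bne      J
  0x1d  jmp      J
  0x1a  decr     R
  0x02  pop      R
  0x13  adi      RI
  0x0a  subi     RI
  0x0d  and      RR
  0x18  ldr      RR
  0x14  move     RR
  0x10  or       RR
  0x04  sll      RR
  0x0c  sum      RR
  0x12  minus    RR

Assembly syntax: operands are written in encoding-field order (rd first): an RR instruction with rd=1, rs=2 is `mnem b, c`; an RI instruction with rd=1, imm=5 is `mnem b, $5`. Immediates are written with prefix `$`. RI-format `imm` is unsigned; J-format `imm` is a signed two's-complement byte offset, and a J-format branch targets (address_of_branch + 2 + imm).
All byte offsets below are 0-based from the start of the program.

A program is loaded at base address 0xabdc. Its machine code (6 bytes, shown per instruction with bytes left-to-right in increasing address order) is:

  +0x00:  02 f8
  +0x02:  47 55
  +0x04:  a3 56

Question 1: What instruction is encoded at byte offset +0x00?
[00] 02 f8 → 0xf802
  op=0xf802>>11=0x1f ⇒ bne (J)
  [10:0] imm=2 = $2

bne $2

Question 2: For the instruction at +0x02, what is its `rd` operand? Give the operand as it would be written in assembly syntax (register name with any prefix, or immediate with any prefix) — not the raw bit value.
h

@+02  little-endian(47 55) = 0x5547
  opcode bits[15:11]=0xa: subi/RI
  [10:8] rd=5 = h
  [7:0] imm=71 = $71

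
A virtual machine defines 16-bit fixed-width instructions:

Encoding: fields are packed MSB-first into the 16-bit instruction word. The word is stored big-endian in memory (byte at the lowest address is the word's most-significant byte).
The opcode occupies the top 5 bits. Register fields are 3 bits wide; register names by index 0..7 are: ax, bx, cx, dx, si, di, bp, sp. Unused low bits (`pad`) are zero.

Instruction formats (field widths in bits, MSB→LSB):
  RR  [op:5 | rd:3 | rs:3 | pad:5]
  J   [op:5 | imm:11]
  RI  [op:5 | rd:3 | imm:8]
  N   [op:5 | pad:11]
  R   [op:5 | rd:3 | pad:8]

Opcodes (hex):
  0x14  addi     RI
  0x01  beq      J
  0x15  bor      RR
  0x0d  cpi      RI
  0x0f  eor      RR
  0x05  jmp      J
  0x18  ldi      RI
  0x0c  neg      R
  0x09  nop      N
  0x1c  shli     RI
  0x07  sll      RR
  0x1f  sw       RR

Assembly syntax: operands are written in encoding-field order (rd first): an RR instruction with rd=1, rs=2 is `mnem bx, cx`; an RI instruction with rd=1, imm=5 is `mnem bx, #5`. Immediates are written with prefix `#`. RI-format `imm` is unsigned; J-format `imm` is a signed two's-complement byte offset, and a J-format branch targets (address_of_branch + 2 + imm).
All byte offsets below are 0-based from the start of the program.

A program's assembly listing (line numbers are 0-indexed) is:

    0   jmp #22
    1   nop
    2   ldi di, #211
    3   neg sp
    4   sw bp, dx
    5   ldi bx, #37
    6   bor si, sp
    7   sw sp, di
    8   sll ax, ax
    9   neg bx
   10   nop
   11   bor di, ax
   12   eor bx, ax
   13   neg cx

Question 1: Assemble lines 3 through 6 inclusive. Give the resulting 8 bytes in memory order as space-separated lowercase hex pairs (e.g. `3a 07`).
3. neg fields op=0xc:5|rd=7:3|pad=0:8 → word 6700h → 67 00
4. sw fields op=0x1f:5|rd=6:3|rs=3:3|pad=0:5 → word fe60h → fe 60
5. ldi fields op=0x18:5|rd=1:3|imm=37:8 → word c125h → c1 25
6. bor fields op=0x15:5|rd=4:3|rs=7:3|pad=0:5 → word ace0h → ac e0

67 00 fe 60 c1 25 ac e0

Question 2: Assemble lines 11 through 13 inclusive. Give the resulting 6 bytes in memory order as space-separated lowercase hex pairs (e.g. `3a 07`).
ad 00 79 00 62 00

line 11 (bor): pack op=0x15:5|rd=5:3|rs=0:3|pad=0:5 = 0xad00; big→ ad 00
line 12 (eor): pack op=0xf:5|rd=1:3|rs=0:3|pad=0:5 = 0x7900; big→ 79 00
line 13 (neg): pack op=0xc:5|rd=2:3|pad=0:8 = 0x6200; big→ 62 00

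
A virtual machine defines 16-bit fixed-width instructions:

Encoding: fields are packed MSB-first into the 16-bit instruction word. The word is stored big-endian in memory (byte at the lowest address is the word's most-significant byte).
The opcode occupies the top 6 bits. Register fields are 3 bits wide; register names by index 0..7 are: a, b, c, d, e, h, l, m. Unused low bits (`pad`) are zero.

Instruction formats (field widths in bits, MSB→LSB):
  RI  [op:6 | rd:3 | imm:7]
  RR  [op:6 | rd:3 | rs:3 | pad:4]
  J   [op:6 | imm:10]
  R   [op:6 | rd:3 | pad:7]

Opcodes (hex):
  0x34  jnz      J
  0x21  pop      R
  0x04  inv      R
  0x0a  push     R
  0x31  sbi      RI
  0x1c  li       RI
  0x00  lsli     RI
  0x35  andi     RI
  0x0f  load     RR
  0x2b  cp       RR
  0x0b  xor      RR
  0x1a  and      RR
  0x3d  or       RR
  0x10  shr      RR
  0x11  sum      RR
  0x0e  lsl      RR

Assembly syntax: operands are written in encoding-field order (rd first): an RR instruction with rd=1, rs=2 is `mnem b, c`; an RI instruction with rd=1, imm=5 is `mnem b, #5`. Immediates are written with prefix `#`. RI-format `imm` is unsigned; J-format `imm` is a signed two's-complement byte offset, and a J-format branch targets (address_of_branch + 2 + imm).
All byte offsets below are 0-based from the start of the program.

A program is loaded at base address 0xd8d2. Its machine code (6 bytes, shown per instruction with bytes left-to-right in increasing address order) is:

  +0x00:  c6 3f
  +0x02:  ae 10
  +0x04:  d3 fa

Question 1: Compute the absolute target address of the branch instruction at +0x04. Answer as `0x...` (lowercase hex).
[04] d3 fa → 0xd3fa
  op=0xd3fa>>10=0x34 ⇒ jnz (J)
  imm: (w>>0)&0x3ff=0x3fa (s10→-6) → #-6
  target = base 0xd8d2 + off 0x04 + 2 + imm -6 = 0xd8d2

0xd8d2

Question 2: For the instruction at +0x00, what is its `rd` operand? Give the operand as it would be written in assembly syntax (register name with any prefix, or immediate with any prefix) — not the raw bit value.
e

off 0x00: read c6 3f as big → 0xc63f
  top 6b → 0x31 → sbi [RI]
  rd: (w>>7)&0x7=0x4 → e
  imm: (w>>0)&0x7f=0x3f → #63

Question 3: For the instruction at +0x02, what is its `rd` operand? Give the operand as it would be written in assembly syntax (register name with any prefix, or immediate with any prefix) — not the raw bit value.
e

@+02  big-endian(ae 10) = 0xae10
  opcode bits[15:10]=0x2b: cp/RR
  [9:7] rd=4 = e
  [6:4] rs=1 = b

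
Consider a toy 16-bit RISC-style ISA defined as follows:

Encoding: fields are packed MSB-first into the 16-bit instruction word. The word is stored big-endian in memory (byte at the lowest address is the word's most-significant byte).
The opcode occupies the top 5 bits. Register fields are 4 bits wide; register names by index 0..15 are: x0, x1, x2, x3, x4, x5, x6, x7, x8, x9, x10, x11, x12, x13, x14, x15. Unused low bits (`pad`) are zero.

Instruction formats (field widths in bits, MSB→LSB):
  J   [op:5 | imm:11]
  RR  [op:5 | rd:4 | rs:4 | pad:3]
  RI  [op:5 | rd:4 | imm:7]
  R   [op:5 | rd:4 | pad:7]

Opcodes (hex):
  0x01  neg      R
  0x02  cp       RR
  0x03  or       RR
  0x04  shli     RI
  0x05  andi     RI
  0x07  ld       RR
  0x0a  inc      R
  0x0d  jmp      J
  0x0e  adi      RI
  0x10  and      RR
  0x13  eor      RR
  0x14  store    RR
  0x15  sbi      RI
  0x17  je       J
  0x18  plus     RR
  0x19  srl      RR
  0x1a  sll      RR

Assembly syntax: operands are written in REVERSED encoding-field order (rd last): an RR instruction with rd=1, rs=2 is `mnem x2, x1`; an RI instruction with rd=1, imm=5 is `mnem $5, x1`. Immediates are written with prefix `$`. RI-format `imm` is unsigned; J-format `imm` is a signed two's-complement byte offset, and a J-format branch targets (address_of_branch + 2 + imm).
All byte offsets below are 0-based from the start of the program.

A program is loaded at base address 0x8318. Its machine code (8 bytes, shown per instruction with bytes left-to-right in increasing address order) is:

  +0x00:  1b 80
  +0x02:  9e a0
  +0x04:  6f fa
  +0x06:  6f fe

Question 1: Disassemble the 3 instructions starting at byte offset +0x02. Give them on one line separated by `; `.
eor x4, x13; jmp $-6; jmp $-2

off 0x02: read 9e a0 as big → 0x9ea0
  opcode bits[15:11]=0x13: eor/RR
  rd@[10:7]=0xd ⇒ x13
  rs@[6:3]=0x4 ⇒ x4
off 0x04: read 6f fa as big → 0x6ffa
  opcode bits[15:11]=0xd: jmp/J
  imm@[10:0]=0x7fa (s11→-6) ⇒ $-6
off 0x06: read 6f fe as big → 0x6ffe
  opcode bits[15:11]=0xd: jmp/J
  imm@[10:0]=0x7fe (s11→-2) ⇒ $-2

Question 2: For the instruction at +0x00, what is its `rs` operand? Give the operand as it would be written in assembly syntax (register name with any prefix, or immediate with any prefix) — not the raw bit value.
x0

+0x00: 1b 80 ⇒ word 0x1b80 (big)
  op=0x1b80>>11=0x3 ⇒ or (RR)
  rd: (w>>7)&0xf=0x7 → x7
  rs: (w>>3)&0xf=0x0 → x0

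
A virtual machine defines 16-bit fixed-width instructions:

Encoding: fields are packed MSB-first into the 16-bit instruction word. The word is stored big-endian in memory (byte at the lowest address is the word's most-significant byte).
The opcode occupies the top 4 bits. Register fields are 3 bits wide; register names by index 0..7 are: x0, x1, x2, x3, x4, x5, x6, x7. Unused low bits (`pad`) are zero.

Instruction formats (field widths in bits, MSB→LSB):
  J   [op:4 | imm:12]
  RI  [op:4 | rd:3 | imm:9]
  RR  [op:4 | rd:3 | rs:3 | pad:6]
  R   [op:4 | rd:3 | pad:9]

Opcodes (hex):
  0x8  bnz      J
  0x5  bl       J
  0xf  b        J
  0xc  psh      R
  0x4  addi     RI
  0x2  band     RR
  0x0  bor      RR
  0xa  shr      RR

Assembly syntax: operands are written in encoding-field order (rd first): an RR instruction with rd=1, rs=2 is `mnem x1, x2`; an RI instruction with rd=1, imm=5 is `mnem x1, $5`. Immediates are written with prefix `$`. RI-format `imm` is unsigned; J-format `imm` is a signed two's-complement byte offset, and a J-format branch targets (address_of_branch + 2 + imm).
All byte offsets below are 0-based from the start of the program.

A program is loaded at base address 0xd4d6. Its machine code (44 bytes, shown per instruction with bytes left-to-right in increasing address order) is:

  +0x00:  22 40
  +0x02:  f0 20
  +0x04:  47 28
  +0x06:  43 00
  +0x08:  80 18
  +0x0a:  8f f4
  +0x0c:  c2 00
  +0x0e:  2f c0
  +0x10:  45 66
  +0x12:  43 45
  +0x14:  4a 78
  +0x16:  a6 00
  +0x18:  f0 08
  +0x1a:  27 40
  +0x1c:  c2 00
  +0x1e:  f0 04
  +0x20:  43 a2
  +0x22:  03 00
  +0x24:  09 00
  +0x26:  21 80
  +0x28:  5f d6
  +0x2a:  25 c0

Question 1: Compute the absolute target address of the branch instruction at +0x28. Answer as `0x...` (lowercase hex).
0xd4d6

off 0x28: read 5f d6 as big → 0x5fd6
  op=0x5fd6>>12=0x5 ⇒ bl (J)
  [11:0] imm=4054 (s12→-42) = $-42
  target = base 0xd4d6 + off 0x28 + 2 + imm -42 = 0xd4d6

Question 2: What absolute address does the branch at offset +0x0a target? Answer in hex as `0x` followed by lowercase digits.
0xd4d6

@+0a  big-endian(8f f4) = 0x8ff4
  op=0x8ff4>>12=0x8 ⇒ bnz (J)
  imm: (w>>0)&0xfff=0xff4 (s12→-12) → $-12
  target = base 0xd4d6 + off 0x0a + 2 + imm -12 = 0xd4d6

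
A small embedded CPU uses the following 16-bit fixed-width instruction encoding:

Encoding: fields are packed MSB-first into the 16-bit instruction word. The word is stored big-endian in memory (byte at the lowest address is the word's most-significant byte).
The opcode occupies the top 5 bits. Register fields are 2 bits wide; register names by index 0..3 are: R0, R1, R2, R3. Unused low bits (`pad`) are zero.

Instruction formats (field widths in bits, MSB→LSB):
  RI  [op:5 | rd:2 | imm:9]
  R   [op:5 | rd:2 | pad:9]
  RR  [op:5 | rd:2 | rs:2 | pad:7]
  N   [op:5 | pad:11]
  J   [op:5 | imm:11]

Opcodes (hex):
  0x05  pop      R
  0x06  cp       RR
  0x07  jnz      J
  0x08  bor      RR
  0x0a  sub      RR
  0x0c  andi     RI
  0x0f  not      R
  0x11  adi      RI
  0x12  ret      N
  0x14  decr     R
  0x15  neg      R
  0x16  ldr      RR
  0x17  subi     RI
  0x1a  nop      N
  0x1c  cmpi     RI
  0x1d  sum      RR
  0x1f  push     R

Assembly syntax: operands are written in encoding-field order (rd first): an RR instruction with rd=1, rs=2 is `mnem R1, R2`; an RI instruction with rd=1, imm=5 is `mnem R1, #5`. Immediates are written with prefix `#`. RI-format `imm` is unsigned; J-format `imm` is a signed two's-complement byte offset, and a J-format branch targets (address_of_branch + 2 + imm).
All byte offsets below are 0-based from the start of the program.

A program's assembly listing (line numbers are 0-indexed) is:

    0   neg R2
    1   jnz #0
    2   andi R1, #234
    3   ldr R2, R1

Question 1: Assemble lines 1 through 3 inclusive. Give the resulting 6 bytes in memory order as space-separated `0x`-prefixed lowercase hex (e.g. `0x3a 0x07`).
L1: jnz op=0x7:5|imm=0:11 ⇒ 0x3800 ⇒ big 38 00
L2: andi op=0xc:5|rd=1:2|imm=234:9 ⇒ 0x62ea ⇒ big 62 ea
L3: ldr op=0x16:5|rd=2:2|rs=1:2|pad=0:7 ⇒ 0xb480 ⇒ big b4 80

0x38 0x00 0x62 0xea 0xb4 0x80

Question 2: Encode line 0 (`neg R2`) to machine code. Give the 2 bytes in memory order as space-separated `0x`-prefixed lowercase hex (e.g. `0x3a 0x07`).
line 0 (neg): pack op=0x15:5|rd=2:2|pad=0:9 = 0xac00; big→ ac 00

0xac 0x00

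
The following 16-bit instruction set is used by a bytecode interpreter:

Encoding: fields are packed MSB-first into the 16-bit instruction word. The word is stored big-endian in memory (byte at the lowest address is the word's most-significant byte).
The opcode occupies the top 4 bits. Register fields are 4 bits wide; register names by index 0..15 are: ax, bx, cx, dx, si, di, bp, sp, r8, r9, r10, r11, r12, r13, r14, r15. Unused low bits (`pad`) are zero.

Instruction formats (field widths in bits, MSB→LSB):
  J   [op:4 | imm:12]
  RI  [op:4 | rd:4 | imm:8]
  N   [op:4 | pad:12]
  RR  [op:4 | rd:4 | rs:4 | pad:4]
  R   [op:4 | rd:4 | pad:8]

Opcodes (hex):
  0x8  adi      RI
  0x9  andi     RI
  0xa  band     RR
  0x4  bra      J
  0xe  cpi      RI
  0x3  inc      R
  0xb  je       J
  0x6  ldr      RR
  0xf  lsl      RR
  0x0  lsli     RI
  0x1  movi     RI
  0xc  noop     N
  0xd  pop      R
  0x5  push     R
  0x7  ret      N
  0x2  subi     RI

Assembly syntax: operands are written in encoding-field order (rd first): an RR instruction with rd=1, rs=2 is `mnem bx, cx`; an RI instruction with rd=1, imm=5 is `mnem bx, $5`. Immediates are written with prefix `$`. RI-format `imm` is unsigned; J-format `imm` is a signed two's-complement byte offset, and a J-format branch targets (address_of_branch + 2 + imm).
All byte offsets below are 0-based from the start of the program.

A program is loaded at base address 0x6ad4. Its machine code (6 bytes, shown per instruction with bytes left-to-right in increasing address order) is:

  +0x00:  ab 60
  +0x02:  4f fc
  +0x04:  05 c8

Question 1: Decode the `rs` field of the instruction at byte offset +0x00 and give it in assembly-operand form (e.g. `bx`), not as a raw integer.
[00] ab 60 → 0xab60
  op=0xab60>>12=0xa ⇒ band (RR)
  rd: (w>>8)&0xf=0xb → r11
  rs: (w>>4)&0xf=0x6 → bp

bp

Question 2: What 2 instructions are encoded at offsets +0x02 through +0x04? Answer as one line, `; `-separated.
bra $-4; lsli di, $200

off 0x02: read 4f fc as big → 0x4ffc
  opcode bits[15:12]=0x4: bra/J
  imm: (w>>0)&0xfff=0xffc (s12→-4) → $-4
off 0x04: read 05 c8 as big → 0x05c8
  opcode bits[15:12]=0x0: lsli/RI
  rd: (w>>8)&0xf=0x5 → di
  imm: (w>>0)&0xff=0xc8 → $200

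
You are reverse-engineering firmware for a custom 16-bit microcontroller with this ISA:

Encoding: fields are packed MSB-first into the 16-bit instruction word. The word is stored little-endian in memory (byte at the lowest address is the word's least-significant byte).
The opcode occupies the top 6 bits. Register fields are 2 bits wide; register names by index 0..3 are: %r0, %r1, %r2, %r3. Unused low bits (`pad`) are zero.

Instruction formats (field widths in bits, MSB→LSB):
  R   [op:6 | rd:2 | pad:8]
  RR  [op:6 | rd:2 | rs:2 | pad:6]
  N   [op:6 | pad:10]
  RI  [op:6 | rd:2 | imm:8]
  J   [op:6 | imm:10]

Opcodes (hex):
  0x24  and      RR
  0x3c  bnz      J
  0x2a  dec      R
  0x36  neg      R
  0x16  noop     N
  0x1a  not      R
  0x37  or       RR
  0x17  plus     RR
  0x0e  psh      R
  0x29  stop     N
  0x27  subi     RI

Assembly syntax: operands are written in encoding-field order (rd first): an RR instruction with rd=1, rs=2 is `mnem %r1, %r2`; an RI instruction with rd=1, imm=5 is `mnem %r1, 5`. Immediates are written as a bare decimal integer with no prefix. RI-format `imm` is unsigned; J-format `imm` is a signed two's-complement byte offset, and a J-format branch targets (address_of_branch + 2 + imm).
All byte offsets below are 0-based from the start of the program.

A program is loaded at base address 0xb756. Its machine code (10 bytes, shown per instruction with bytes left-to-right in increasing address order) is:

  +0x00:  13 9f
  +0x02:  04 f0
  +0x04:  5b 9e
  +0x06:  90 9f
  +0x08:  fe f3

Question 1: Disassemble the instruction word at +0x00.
subi %r3, 19

@+00  little-endian(13 9f) = 0x9f13
  top 6b → 0x27 → subi [RI]
  rd: (w>>8)&0x3=0x3 → %r3
  imm: (w>>0)&0xff=0x13 → 19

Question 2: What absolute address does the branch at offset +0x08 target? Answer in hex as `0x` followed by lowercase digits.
[08] fe f3 → 0xf3fe
  opcode bits[15:10]=0x3c: bnz/J
  imm: (w>>0)&0x3ff=0x3fe (s10→-2) → -2
  target = base 0xb756 + off 0x08 + 2 + imm -2 = 0xb75e

0xb75e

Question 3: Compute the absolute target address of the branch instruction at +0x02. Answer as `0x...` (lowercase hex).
0xb75e

off 0x02: read 04 f0 as little → 0xf004
  op=0xf004>>10=0x3c ⇒ bnz (J)
  [9:0] imm=4 = 4
  target = base 0xb756 + off 0x02 + 2 + imm 4 = 0xb75e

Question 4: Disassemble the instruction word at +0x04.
subi %r2, 91

@+04  little-endian(5b 9e) = 0x9e5b
  top 6b → 0x27 → subi [RI]
  rd@[9:8]=0x2 ⇒ %r2
  imm@[7:0]=0x5b ⇒ 91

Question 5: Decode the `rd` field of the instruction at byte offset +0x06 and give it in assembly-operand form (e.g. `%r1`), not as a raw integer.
%r3

off 0x06: read 90 9f as little → 0x9f90
  top 6b → 0x27 → subi [RI]
  [9:8] rd=3 = %r3
  [7:0] imm=144 = 144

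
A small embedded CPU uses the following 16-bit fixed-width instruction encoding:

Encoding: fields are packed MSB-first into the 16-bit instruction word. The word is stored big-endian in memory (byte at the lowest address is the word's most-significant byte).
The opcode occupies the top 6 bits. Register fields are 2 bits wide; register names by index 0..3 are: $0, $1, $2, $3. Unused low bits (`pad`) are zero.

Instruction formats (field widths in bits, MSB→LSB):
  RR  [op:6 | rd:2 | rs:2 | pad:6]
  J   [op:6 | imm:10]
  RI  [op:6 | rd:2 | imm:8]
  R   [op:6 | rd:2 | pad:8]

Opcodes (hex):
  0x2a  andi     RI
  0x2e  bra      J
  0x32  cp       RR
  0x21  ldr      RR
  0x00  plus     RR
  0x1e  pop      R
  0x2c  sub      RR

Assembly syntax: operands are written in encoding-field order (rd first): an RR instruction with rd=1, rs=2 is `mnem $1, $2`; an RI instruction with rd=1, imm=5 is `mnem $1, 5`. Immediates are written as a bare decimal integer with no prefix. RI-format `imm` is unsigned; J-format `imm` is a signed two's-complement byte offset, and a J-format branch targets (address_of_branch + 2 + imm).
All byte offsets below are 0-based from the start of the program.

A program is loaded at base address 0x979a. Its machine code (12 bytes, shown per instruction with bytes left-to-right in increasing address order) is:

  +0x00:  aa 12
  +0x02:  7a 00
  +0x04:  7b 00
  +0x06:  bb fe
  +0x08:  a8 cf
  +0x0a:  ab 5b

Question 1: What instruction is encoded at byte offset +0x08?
andi $0, 207

@+08  big-endian(a8 cf) = 0xa8cf
  op=0xa8cf>>10=0x2a ⇒ andi (RI)
  [9:8] rd=0 = $0
  [7:0] imm=207 = 207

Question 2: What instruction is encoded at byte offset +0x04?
@+04  big-endian(7b 00) = 0x7b00
  top 6b → 0x1e → pop [R]
  [9:8] rd=3 = $3

pop $3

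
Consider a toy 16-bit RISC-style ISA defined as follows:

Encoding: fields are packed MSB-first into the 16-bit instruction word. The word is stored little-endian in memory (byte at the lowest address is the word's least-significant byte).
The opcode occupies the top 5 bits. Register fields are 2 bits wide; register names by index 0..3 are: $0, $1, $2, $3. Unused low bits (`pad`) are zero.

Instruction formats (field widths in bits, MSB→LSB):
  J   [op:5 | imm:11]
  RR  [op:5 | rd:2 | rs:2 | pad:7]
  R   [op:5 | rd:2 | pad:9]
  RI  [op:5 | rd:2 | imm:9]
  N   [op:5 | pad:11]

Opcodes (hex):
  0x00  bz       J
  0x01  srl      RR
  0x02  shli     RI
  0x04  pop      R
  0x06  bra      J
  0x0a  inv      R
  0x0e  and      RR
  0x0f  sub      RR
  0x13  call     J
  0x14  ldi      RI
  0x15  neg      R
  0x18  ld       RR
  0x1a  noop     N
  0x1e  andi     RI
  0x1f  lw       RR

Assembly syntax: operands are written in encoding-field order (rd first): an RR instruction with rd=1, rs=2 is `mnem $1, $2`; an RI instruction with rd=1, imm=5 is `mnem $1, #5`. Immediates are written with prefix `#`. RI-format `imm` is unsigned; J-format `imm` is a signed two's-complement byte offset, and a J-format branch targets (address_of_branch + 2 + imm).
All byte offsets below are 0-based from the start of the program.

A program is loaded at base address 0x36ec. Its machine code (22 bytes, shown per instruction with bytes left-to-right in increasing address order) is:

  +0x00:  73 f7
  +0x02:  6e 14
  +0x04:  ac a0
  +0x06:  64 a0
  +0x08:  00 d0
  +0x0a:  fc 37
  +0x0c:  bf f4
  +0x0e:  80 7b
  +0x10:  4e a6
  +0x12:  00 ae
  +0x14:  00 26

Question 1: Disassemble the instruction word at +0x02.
@+02  little-endian(6e 14) = 0x146e
  top 5b → 0x2 → shli [RI]
  rd@[10:9]=0x2 ⇒ $2
  imm@[8:0]=0x6e ⇒ #110

shli $2, #110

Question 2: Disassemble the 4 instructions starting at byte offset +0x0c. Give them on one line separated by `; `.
andi $2, #191; sub $1, $3; ldi $3, #78; neg $3

@+0c  little-endian(bf f4) = 0xf4bf
  opcode bits[15:11]=0x1e: andi/RI
  rd@[10:9]=0x2 ⇒ $2
  imm@[8:0]=0xbf ⇒ #191
@+0e  little-endian(80 7b) = 0x7b80
  opcode bits[15:11]=0xf: sub/RR
  rd@[10:9]=0x1 ⇒ $1
  rs@[8:7]=0x3 ⇒ $3
@+10  little-endian(4e a6) = 0xa64e
  opcode bits[15:11]=0x14: ldi/RI
  rd@[10:9]=0x3 ⇒ $3
  imm@[8:0]=0x4e ⇒ #78
@+12  little-endian(00 ae) = 0xae00
  opcode bits[15:11]=0x15: neg/R
  rd@[10:9]=0x3 ⇒ $3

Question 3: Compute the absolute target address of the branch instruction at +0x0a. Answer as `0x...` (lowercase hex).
0x36f4

off 0x0a: read fc 37 as little → 0x37fc
  top 5b → 0x6 → bra [J]
  imm: (w>>0)&0x7ff=0x7fc (s11→-4) → #-4
  target = base 0x36ec + off 0x0a + 2 + imm -4 = 0x36f4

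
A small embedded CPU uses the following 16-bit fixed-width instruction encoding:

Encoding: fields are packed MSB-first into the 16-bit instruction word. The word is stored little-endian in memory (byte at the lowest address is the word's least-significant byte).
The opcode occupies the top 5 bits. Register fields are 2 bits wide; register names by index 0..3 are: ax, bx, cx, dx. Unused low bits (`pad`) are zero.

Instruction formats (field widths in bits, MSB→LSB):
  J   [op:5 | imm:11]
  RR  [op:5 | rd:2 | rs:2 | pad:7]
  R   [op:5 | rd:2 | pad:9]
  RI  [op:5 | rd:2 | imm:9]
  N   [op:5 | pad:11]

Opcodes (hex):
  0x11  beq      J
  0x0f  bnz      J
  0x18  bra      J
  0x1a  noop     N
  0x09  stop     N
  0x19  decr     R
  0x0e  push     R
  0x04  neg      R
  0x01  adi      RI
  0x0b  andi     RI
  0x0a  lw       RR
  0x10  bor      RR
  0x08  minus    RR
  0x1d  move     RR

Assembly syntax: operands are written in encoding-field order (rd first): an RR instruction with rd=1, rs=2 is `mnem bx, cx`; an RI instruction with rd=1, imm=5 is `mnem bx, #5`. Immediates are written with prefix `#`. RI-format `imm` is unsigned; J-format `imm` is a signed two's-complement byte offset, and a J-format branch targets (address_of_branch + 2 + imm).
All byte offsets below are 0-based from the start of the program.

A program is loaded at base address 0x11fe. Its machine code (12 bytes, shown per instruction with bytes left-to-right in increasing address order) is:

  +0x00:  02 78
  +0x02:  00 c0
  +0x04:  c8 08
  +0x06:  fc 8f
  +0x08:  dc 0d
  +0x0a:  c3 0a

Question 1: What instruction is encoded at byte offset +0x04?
off 0x04: read c8 08 as little → 0x08c8
  op=0x08c8>>11=0x1 ⇒ adi (RI)
  [10:9] rd=0 = ax
  [8:0] imm=200 = #200

adi ax, #200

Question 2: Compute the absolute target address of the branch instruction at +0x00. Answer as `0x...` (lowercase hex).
0x1202

+0x00: 02 78 ⇒ word 0x7802 (little)
  top 5b → 0xf → bnz [J]
  [10:0] imm=2 = #2
  target = base 0x11fe + off 0x00 + 2 + imm 2 = 0x1202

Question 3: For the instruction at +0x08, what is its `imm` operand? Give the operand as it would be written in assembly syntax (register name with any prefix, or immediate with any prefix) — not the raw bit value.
off 0x08: read dc 0d as little → 0x0ddc
  opcode bits[15:11]=0x1: adi/RI
  [10:9] rd=2 = cx
  [8:0] imm=476 = #476

#476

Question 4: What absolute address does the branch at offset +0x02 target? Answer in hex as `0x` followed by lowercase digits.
0x1202

[02] 00 c0 → 0xc000
  opcode bits[15:11]=0x18: bra/J
  imm@[10:0]=0x0 ⇒ #0
  target = base 0x11fe + off 0x02 + 2 + imm 0 = 0x1202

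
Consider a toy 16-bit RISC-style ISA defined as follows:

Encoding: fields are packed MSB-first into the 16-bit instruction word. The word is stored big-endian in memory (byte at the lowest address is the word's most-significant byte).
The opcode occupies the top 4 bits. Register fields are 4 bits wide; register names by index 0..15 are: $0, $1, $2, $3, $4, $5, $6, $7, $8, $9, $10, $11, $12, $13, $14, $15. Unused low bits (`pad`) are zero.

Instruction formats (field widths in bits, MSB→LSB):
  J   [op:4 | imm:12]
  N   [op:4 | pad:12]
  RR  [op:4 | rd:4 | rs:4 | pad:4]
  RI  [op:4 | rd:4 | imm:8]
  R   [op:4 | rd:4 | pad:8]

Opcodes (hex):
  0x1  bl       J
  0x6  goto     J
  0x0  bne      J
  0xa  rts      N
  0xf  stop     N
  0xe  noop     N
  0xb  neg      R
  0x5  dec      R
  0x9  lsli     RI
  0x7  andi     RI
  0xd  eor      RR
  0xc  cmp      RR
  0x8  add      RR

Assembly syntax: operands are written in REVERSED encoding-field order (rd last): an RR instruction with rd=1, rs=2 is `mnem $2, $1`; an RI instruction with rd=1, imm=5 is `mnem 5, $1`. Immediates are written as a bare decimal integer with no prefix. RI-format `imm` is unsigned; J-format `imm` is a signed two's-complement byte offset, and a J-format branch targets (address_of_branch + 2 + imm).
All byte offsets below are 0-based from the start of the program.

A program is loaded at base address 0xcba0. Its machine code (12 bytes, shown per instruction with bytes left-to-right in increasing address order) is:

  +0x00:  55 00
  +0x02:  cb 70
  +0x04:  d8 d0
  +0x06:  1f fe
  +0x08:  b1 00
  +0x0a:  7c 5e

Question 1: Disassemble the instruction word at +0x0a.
andi 94, $12

+0x0a: 7c 5e ⇒ word 0x7c5e (big)
  top 4b → 0x7 → andi [RI]
  [11:8] rd=12 = $12
  [7:0] imm=94 = 94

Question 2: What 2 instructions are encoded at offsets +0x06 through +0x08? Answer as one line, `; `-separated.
bl -2; neg $1

@+06  big-endian(1f fe) = 0x1ffe
  op=0x1ffe>>12=0x1 ⇒ bl (J)
  imm: (w>>0)&0xfff=0xffe (s12→-2) → -2
@+08  big-endian(b1 00) = 0xb100
  op=0xb100>>12=0xb ⇒ neg (R)
  rd: (w>>8)&0xf=0x1 → $1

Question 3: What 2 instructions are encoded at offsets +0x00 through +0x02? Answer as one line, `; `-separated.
dec $5; cmp $7, $11

[00] 55 00 → 0x5500
  op=0x5500>>12=0x5 ⇒ dec (R)
  [11:8] rd=5 = $5
[02] cb 70 → 0xcb70
  op=0xcb70>>12=0xc ⇒ cmp (RR)
  [11:8] rd=11 = $11
  [7:4] rs=7 = $7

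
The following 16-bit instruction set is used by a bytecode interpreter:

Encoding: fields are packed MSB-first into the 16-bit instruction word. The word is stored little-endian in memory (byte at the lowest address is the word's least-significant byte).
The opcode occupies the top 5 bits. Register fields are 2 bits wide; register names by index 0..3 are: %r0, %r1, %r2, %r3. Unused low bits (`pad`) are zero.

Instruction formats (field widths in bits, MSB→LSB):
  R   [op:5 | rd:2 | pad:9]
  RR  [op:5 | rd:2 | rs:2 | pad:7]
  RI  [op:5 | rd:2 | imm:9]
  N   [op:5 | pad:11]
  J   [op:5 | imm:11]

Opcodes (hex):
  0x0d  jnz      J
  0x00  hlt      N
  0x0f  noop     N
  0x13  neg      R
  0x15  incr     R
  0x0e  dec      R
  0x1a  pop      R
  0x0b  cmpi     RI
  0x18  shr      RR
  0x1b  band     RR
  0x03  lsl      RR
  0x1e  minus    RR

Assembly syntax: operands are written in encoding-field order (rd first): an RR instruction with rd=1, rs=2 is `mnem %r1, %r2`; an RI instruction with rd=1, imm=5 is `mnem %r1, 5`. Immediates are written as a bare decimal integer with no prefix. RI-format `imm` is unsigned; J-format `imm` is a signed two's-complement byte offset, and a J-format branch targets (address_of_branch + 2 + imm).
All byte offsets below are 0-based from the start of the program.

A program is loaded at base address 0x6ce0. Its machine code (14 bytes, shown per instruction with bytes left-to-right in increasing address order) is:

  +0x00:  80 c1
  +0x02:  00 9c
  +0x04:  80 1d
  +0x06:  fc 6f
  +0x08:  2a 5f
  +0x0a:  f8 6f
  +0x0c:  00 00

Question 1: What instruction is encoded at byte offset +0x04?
lsl %r2, %r3

[04] 80 1d → 0x1d80
  top 5b → 0x3 → lsl [RR]
  rd@[10:9]=0x2 ⇒ %r2
  rs@[8:7]=0x3 ⇒ %r3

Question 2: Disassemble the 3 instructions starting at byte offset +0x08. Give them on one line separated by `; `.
cmpi %r3, 298; jnz -8; hlt

@+08  little-endian(2a 5f) = 0x5f2a
  opcode bits[15:11]=0xb: cmpi/RI
  rd: (w>>9)&0x3=0x3 → %r3
  imm: (w>>0)&0x1ff=0x12a → 298
@+0a  little-endian(f8 6f) = 0x6ff8
  opcode bits[15:11]=0xd: jnz/J
  imm: (w>>0)&0x7ff=0x7f8 (s11→-8) → -8
@+0c  little-endian(00 00) = 0x0000
  opcode bits[15:11]=0x0: hlt/N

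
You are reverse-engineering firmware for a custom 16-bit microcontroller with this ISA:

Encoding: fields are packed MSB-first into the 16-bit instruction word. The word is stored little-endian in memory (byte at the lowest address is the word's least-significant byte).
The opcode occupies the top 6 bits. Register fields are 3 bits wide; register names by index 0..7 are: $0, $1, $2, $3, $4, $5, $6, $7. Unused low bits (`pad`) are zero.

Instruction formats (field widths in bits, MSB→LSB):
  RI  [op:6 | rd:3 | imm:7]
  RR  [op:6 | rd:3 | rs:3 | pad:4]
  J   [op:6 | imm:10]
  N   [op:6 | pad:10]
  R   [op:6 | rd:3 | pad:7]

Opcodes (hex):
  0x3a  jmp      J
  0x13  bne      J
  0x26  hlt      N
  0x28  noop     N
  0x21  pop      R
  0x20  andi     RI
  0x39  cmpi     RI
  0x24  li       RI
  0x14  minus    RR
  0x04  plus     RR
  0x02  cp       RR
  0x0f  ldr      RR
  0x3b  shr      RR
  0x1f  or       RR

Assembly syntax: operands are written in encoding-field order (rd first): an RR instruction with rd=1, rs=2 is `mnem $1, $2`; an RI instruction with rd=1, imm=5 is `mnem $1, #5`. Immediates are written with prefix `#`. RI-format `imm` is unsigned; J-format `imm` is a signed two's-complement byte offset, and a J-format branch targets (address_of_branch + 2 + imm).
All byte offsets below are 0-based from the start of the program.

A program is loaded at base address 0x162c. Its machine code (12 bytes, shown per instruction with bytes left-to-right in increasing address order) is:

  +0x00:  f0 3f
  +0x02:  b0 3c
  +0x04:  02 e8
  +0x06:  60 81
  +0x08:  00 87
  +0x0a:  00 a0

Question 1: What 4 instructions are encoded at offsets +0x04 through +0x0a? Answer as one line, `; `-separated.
off 0x04: read 02 e8 as little → 0xe802
  top 6b → 0x3a → jmp [J]
  imm@[9:0]=0x2 ⇒ #2
off 0x06: read 60 81 as little → 0x8160
  top 6b → 0x20 → andi [RI]
  rd@[9:7]=0x2 ⇒ $2
  imm@[6:0]=0x60 ⇒ #96
off 0x08: read 00 87 as little → 0x8700
  top 6b → 0x21 → pop [R]
  rd@[9:7]=0x6 ⇒ $6
off 0x0a: read 00 a0 as little → 0xa000
  top 6b → 0x28 → noop [N]

jmp #2; andi $2, #96; pop $6; noop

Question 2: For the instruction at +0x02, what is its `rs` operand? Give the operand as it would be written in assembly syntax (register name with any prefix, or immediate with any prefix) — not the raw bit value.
$3

[02] b0 3c → 0x3cb0
  opcode bits[15:10]=0xf: ldr/RR
  [9:7] rd=1 = $1
  [6:4] rs=3 = $3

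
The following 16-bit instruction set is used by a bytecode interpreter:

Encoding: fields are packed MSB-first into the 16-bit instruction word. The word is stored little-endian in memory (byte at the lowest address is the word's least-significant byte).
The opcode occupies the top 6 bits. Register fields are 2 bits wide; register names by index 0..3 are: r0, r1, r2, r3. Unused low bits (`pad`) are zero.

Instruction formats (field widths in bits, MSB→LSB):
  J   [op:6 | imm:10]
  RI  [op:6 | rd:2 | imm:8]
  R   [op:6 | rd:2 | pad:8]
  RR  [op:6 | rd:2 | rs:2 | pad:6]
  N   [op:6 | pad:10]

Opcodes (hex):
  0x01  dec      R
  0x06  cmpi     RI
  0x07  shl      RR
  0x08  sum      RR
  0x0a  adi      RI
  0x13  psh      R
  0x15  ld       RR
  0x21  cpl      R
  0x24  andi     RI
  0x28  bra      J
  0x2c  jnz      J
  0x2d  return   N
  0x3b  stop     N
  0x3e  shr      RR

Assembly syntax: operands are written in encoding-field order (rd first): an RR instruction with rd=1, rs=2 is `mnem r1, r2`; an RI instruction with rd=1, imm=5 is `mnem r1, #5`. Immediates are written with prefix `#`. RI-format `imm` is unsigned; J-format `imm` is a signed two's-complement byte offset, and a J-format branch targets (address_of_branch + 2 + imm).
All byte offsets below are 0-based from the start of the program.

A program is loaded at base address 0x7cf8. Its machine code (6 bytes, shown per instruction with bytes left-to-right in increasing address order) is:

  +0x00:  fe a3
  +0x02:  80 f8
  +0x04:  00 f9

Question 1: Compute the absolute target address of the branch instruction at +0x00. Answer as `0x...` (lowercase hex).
0x7cf8

[00] fe a3 → 0xa3fe
  op=0xa3fe>>10=0x28 ⇒ bra (J)
  imm: (w>>0)&0x3ff=0x3fe (s10→-2) → #-2
  target = base 0x7cf8 + off 0x00 + 2 + imm -2 = 0x7cf8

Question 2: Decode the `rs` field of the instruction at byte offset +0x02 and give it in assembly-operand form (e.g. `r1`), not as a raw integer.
r2

@+02  little-endian(80 f8) = 0xf880
  top 6b → 0x3e → shr [RR]
  rd@[9:8]=0x0 ⇒ r0
  rs@[7:6]=0x2 ⇒ r2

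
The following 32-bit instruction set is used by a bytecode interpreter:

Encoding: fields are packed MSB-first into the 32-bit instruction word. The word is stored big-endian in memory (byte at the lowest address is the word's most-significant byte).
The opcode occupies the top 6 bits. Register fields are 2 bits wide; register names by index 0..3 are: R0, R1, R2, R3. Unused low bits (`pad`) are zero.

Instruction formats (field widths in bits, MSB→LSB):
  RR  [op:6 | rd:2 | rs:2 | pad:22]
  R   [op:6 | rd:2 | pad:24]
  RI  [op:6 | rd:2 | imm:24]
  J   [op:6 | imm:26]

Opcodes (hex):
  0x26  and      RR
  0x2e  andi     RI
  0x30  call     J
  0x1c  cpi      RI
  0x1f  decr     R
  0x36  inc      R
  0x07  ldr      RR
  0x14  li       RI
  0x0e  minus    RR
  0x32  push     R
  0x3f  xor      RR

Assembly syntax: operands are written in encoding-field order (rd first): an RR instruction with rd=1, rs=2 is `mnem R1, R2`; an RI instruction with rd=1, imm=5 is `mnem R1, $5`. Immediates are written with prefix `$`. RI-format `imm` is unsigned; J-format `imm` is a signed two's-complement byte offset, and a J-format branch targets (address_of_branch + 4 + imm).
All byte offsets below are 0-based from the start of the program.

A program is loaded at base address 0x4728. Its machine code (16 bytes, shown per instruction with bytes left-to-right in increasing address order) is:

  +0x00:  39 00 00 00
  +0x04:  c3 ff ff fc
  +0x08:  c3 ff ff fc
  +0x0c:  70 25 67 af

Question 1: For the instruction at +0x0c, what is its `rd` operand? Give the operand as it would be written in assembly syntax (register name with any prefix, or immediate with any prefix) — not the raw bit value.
@+0c  big-endian(70 25 67 af) = 0x702567af
  top 6b → 0x1c → cpi [RI]
  rd: (w>>24)&0x3=0x0 → R0
  imm: (w>>0)&0xffffff=0x2567af → $2451375

R0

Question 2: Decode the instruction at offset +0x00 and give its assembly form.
+0x00: 39 00 00 00 ⇒ word 0x39000000 (big)
  top 6b → 0xe → minus [RR]
  rd@[25:24]=0x1 ⇒ R1
  rs@[23:22]=0x0 ⇒ R0

minus R1, R0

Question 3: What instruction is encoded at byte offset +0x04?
@+04  big-endian(c3 ff ff fc) = 0xc3fffffc
  op=0xc3fffffc>>26=0x30 ⇒ call (J)
  [25:0] imm=67108860 (s26→-4) = $-4

call $-4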